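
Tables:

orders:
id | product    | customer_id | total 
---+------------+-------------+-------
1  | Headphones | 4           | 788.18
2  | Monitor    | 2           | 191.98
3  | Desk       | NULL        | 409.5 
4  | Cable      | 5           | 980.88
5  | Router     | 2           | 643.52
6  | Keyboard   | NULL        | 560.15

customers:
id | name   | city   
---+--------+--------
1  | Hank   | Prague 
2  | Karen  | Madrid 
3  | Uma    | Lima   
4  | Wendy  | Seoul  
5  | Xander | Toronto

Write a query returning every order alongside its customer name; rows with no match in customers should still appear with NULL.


LEFT JOIN keeps every row from orders (the left table); where customer_id has no match in customers, the customer columns become NULL. Walk through each order:
  - order 1 (Headphones): customer_id=4 -> matches Wendy
  - order 2 (Monitor): customer_id=2 -> matches Karen
  - order 3 (Desk): customer_id=NULL, no match -> kept with NULL
  - order 4 (Cable): customer_id=5 -> matches Xander
  - order 5 (Router): customer_id=2 -> matches Karen
  - order 6 (Keyboard): customer_id=NULL, no match -> kept with NULL
All 6 rows appear; 2 have NULL customer.

SQL:
SELECT a.product, b.name AS customer
FROM orders a
LEFT JOIN customers b ON a.customer_id = b.id

Result:
product    | customer
-----------+---------
Headphones | Wendy   
Monitor    | Karen   
Desk       | NULL    
Cable      | Xander  
Router     | Karen   
Keyboard   | NULL    


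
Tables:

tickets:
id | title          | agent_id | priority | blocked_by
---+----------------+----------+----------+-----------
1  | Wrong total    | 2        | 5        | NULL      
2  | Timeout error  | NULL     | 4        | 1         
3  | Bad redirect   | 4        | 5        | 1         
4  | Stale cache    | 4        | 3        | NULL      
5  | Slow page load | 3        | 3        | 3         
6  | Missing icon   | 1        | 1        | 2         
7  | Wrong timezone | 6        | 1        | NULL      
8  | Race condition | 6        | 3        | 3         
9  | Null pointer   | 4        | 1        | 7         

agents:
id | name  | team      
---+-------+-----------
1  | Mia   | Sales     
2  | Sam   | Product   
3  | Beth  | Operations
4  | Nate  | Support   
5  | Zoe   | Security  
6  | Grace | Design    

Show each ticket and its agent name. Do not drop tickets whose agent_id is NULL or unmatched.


LEFT JOIN keeps every row from tickets (the left table); where agent_id has no match in agents, the agent columns become NULL. Walk through each ticket:
  - ticket 1 (Wrong total): agent_id=2 -> matches Sam
  - ticket 2 (Timeout error): agent_id=NULL, no match -> kept with NULL
  - ticket 3 (Bad redirect): agent_id=4 -> matches Nate
  - ticket 4 (Stale cache): agent_id=4 -> matches Nate
  - ticket 5 (Slow page load): agent_id=3 -> matches Beth
  - ticket 6 (Missing icon): agent_id=1 -> matches Mia
  - ticket 7 (Wrong timezone): agent_id=6 -> matches Grace
  - ticket 8 (Race condition): agent_id=6 -> matches Grace
  - ticket 9 (Null pointer): agent_id=4 -> matches Nate
All 9 rows appear; 1 has NULL agent.

SQL:
SELECT a.title, b.name AS agent
FROM tickets a
LEFT JOIN agents b ON a.agent_id = b.id

Result:
title          | agent
---------------+------
Wrong total    | Sam  
Timeout error  | NULL 
Bad redirect   | Nate 
Stale cache    | Nate 
Slow page load | Beth 
Missing icon   | Mia  
Wrong timezone | Grace
Race condition | Grace
Null pointer   | Nate 


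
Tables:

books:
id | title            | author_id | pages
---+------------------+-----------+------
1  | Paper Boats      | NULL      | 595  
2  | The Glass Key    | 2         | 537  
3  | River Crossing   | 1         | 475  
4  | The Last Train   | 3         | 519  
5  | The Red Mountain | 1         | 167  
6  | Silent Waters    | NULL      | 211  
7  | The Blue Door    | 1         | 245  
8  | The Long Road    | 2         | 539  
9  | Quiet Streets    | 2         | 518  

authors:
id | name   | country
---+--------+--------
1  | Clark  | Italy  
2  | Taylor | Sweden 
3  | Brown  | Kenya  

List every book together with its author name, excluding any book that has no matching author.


INNER JOIN keeps only books rows whose author_id matches an id in authors. Walk through each book:
  - book 1 (Paper Boats): author_id=NULL, no match -> dropped
  - book 2 (The Glass Key): author_id=2 -> matches Taylor
  - book 3 (River Crossing): author_id=1 -> matches Clark
  - book 4 (The Last Train): author_id=3 -> matches Brown
  - book 5 (The Red Mountain): author_id=1 -> matches Clark
  - book 6 (Silent Waters): author_id=NULL, no match -> dropped
  - book 7 (The Blue Door): author_id=1 -> matches Clark
  - book 8 (The Long Road): author_id=2 -> matches Taylor
  - book 9 (Quiet Streets): author_id=2 -> matches Taylor
So 2 of 9 rows are dropped.

SQL:
SELECT a.title, b.name AS author
FROM books a
INNER JOIN authors b ON a.author_id = b.id

Result:
title            | author
-----------------+-------
The Glass Key    | Taylor
River Crossing   | Clark 
The Last Train   | Brown 
The Red Mountain | Clark 
The Blue Door    | Clark 
The Long Road    | Taylor
Quiet Streets    | Taylor


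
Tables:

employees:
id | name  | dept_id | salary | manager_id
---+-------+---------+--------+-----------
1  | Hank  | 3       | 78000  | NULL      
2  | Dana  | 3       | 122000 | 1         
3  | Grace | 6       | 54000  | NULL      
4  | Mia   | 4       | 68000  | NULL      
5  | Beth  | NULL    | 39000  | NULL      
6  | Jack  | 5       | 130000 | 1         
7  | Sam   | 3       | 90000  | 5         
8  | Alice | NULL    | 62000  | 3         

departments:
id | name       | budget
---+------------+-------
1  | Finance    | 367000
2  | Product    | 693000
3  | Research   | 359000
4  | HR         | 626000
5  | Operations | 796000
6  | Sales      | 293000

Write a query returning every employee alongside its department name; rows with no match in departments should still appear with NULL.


LEFT JOIN keeps every row from employees (the left table); where dept_id has no match in departments, the department columns become NULL. Walk through each employee:
  - employee 1 (Hank): dept_id=3 -> matches Research
  - employee 2 (Dana): dept_id=3 -> matches Research
  - employee 3 (Grace): dept_id=6 -> matches Sales
  - employee 4 (Mia): dept_id=4 -> matches HR
  - employee 5 (Beth): dept_id=NULL, no match -> kept with NULL
  - employee 6 (Jack): dept_id=5 -> matches Operations
  - employee 7 (Sam): dept_id=3 -> matches Research
  - employee 8 (Alice): dept_id=NULL, no match -> kept with NULL
All 8 rows appear; 2 have NULL department.

SQL:
SELECT a.name, b.name AS department
FROM employees a
LEFT JOIN departments b ON a.dept_id = b.id

Result:
name  | department
------+-----------
Hank  | Research  
Dana  | Research  
Grace | Sales     
Mia   | HR        
Beth  | NULL      
Jack  | Operations
Sam   | Research  
Alice | NULL      


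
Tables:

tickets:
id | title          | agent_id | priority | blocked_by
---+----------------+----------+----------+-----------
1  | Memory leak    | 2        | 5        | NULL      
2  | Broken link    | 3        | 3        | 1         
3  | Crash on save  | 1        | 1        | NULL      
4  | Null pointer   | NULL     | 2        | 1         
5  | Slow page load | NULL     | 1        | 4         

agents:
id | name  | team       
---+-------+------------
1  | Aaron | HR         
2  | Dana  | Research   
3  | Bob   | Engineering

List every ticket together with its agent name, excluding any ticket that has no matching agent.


INNER JOIN keeps only tickets rows whose agent_id matches an id in agents. Walk through each ticket:
  - ticket 1 (Memory leak): agent_id=2 -> matches Dana
  - ticket 2 (Broken link): agent_id=3 -> matches Bob
  - ticket 3 (Crash on save): agent_id=1 -> matches Aaron
  - ticket 4 (Null pointer): agent_id=NULL, no match -> dropped
  - ticket 5 (Slow page load): agent_id=NULL, no match -> dropped
So 2 of 5 rows are dropped.

SQL:
SELECT a.title, b.name AS agent
FROM tickets a
INNER JOIN agents b ON a.agent_id = b.id

Result:
title         | agent
--------------+------
Memory leak   | Dana 
Broken link   | Bob  
Crash on save | Aaron


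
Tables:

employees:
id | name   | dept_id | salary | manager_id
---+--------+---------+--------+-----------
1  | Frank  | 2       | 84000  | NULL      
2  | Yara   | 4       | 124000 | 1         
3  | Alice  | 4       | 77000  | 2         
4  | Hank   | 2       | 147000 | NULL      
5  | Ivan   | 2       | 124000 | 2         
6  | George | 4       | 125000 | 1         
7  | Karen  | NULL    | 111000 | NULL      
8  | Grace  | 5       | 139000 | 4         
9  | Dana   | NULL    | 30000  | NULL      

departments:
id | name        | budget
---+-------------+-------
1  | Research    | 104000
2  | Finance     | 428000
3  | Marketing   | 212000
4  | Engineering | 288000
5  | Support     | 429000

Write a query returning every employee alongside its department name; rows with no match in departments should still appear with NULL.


LEFT JOIN keeps every row from employees (the left table); where dept_id has no match in departments, the department columns become NULL. Walk through each employee:
  - employee 1 (Frank): dept_id=2 -> matches Finance
  - employee 2 (Yara): dept_id=4 -> matches Engineering
  - employee 3 (Alice): dept_id=4 -> matches Engineering
  - employee 4 (Hank): dept_id=2 -> matches Finance
  - employee 5 (Ivan): dept_id=2 -> matches Finance
  - employee 6 (George): dept_id=4 -> matches Engineering
  - employee 7 (Karen): dept_id=NULL, no match -> kept with NULL
  - employee 8 (Grace): dept_id=5 -> matches Support
  - employee 9 (Dana): dept_id=NULL, no match -> kept with NULL
All 9 rows appear; 2 have NULL department.

SQL:
SELECT a.name, b.name AS department
FROM employees a
LEFT JOIN departments b ON a.dept_id = b.id

Result:
name   | department 
-------+------------
Frank  | Finance    
Yara   | Engineering
Alice  | Engineering
Hank   | Finance    
Ivan   | Finance    
George | Engineering
Karen  | NULL       
Grace  | Support    
Dana   | NULL       


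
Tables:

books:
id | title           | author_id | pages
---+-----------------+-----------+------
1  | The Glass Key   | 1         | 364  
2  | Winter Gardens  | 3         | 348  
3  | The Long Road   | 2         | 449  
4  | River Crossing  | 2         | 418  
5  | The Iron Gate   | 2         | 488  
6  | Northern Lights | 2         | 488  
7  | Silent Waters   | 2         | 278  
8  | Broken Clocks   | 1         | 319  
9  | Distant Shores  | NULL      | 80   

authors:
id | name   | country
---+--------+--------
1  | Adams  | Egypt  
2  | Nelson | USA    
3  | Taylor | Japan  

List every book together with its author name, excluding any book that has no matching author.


INNER JOIN keeps only books rows whose author_id matches an id in authors. Walk through each book:
  - book 1 (The Glass Key): author_id=1 -> matches Adams
  - book 2 (Winter Gardens): author_id=3 -> matches Taylor
  - book 3 (The Long Road): author_id=2 -> matches Nelson
  - book 4 (River Crossing): author_id=2 -> matches Nelson
  - book 5 (The Iron Gate): author_id=2 -> matches Nelson
  - book 6 (Northern Lights): author_id=2 -> matches Nelson
  - book 7 (Silent Waters): author_id=2 -> matches Nelson
  - book 8 (Broken Clocks): author_id=1 -> matches Adams
  - book 9 (Distant Shores): author_id=NULL, no match -> dropped
So 1 of 9 rows is dropped.

SQL:
SELECT a.title, b.name AS author
FROM books a
INNER JOIN authors b ON a.author_id = b.id

Result:
title           | author
----------------+-------
The Glass Key   | Adams 
Winter Gardens  | Taylor
The Long Road   | Nelson
River Crossing  | Nelson
The Iron Gate   | Nelson
Northern Lights | Nelson
Silent Waters   | Nelson
Broken Clocks   | Adams 


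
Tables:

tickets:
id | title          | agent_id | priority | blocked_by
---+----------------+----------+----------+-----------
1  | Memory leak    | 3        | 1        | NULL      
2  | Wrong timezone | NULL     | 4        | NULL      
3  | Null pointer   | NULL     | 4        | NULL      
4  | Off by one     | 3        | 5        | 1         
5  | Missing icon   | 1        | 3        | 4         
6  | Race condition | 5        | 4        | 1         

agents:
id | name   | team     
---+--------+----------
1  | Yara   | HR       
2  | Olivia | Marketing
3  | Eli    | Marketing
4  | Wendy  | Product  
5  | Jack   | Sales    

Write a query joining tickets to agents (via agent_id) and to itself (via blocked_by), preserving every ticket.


Two LEFT JOINs from the same base table tickets: one to agents via agent_id, one to tickets itself via blocked_by. Both are LEFT so every ticket is preserved.
Match against agents:
  - ticket 1 (Memory leak): agent_id=3 -> matches Eli
  - ticket 2 (Wrong timezone): agent_id=NULL, no match -> kept with NULL
  - ticket 3 (Null pointer): agent_id=NULL, no match -> kept with NULL
  - ticket 4 (Off by one): agent_id=3 -> matches Eli
  - ticket 5 (Missing icon): agent_id=1 -> matches Yara
  - ticket 6 (Race condition): agent_id=5 -> matches Jack
Match against tickets (self):
  - ticket 1 (Memory leak): blocked_by=NULL -> NULL
  - ticket 2 (Wrong timezone): blocked_by=NULL -> NULL
  - ticket 3 (Null pointer): blocked_by=NULL -> NULL
  - ticket 4 (Off by one): blocked_by=1 -> Memory leak
  - ticket 5 (Missing icon): blocked_by=4 -> Off by one
  - ticket 6 (Race condition): blocked_by=1 -> Memory leak

SQL:
SELECT a.title, b.name AS agent, c.title AS blocked_by
FROM tickets a
LEFT JOIN agents b ON a.agent_id = b.id
LEFT JOIN tickets c ON a.blocked_by = c.id

Result:
title          | agent | blocked_by 
---------------+-------+------------
Memory leak    | Eli   | NULL       
Wrong timezone | NULL  | NULL       
Null pointer   | NULL  | NULL       
Off by one     | Eli   | Memory leak
Missing icon   | Yara  | Off by one 
Race condition | Jack  | Memory leak


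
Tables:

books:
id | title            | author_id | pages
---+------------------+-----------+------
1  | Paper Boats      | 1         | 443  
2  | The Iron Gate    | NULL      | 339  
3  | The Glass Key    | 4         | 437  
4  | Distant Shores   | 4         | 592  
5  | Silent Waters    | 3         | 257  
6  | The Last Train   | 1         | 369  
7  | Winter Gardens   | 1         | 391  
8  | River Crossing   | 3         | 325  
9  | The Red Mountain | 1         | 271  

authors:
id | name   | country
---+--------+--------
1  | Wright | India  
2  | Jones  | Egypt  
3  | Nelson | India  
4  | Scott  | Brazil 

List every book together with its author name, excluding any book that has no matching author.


INNER JOIN keeps only books rows whose author_id matches an id in authors. Walk through each book:
  - book 1 (Paper Boats): author_id=1 -> matches Wright
  - book 2 (The Iron Gate): author_id=NULL, no match -> dropped
  - book 3 (The Glass Key): author_id=4 -> matches Scott
  - book 4 (Distant Shores): author_id=4 -> matches Scott
  - book 5 (Silent Waters): author_id=3 -> matches Nelson
  - book 6 (The Last Train): author_id=1 -> matches Wright
  - book 7 (Winter Gardens): author_id=1 -> matches Wright
  - book 8 (River Crossing): author_id=3 -> matches Nelson
  - book 9 (The Red Mountain): author_id=1 -> matches Wright
So 1 of 9 rows is dropped.

SQL:
SELECT a.title, b.name AS author
FROM books a
INNER JOIN authors b ON a.author_id = b.id

Result:
title            | author
-----------------+-------
Paper Boats      | Wright
The Glass Key    | Scott 
Distant Shores   | Scott 
Silent Waters    | Nelson
The Last Train   | Wright
Winter Gardens   | Wright
River Crossing   | Nelson
The Red Mountain | Wright


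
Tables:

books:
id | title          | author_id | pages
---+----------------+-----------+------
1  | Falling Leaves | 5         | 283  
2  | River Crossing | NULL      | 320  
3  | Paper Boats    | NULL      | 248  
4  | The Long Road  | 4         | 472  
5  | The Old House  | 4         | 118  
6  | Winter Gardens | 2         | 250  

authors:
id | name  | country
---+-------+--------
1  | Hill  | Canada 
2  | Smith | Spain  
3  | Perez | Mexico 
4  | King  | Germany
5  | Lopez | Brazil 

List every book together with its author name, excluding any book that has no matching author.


INNER JOIN keeps only books rows whose author_id matches an id in authors. Walk through each book:
  - book 1 (Falling Leaves): author_id=5 -> matches Lopez
  - book 2 (River Crossing): author_id=NULL, no match -> dropped
  - book 3 (Paper Boats): author_id=NULL, no match -> dropped
  - book 4 (The Long Road): author_id=4 -> matches King
  - book 5 (The Old House): author_id=4 -> matches King
  - book 6 (Winter Gardens): author_id=2 -> matches Smith
So 2 of 6 rows are dropped.

SQL:
SELECT a.title, b.name AS author
FROM books a
INNER JOIN authors b ON a.author_id = b.id

Result:
title          | author
---------------+-------
Falling Leaves | Lopez 
The Long Road  | King  
The Old House  | King  
Winter Gardens | Smith 


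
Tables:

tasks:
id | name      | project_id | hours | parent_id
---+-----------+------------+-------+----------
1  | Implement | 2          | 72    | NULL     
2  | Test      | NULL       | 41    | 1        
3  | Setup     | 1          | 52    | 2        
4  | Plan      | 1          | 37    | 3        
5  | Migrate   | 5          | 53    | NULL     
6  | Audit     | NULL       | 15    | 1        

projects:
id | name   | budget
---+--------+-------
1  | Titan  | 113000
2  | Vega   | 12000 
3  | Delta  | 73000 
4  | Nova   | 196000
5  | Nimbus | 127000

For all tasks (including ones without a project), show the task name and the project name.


LEFT JOIN keeps every row from tasks (the left table); where project_id has no match in projects, the project columns become NULL. Walk through each task:
  - task 1 (Implement): project_id=2 -> matches Vega
  - task 2 (Test): project_id=NULL, no match -> kept with NULL
  - task 3 (Setup): project_id=1 -> matches Titan
  - task 4 (Plan): project_id=1 -> matches Titan
  - task 5 (Migrate): project_id=5 -> matches Nimbus
  - task 6 (Audit): project_id=NULL, no match -> kept with NULL
All 6 rows appear; 2 have NULL project.

SQL:
SELECT a.name, b.name AS project
FROM tasks a
LEFT JOIN projects b ON a.project_id = b.id

Result:
name      | project
----------+--------
Implement | Vega   
Test      | NULL   
Setup     | Titan  
Plan      | Titan  
Migrate   | Nimbus 
Audit     | NULL   


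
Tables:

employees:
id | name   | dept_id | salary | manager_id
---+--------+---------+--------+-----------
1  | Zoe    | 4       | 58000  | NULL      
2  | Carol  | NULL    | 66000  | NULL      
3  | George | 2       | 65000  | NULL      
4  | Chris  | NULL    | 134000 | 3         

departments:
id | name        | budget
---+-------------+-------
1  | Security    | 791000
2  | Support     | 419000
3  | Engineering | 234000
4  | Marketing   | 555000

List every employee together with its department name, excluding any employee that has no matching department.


INNER JOIN keeps only employees rows whose dept_id matches an id in departments. Walk through each employee:
  - employee 1 (Zoe): dept_id=4 -> matches Marketing
  - employee 2 (Carol): dept_id=NULL, no match -> dropped
  - employee 3 (George): dept_id=2 -> matches Support
  - employee 4 (Chris): dept_id=NULL, no match -> dropped
So 2 of 4 rows are dropped.

SQL:
SELECT a.name, b.name AS department
FROM employees a
INNER JOIN departments b ON a.dept_id = b.id

Result:
name   | department
-------+-----------
Zoe    | Marketing 
George | Support   


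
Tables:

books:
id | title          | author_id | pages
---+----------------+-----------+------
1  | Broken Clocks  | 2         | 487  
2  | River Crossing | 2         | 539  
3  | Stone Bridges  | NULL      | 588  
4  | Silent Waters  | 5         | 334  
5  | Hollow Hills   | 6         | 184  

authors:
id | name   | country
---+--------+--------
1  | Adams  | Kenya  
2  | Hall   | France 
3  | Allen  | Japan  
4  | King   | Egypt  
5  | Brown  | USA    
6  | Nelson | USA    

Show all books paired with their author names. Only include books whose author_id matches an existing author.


INNER JOIN keeps only books rows whose author_id matches an id in authors. Walk through each book:
  - book 1 (Broken Clocks): author_id=2 -> matches Hall
  - book 2 (River Crossing): author_id=2 -> matches Hall
  - book 3 (Stone Bridges): author_id=NULL, no match -> dropped
  - book 4 (Silent Waters): author_id=5 -> matches Brown
  - book 5 (Hollow Hills): author_id=6 -> matches Nelson
So 1 of 5 rows is dropped.

SQL:
SELECT a.title, b.name AS author
FROM books a
INNER JOIN authors b ON a.author_id = b.id

Result:
title          | author
---------------+-------
Broken Clocks  | Hall  
River Crossing | Hall  
Silent Waters  | Brown 
Hollow Hills   | Nelson


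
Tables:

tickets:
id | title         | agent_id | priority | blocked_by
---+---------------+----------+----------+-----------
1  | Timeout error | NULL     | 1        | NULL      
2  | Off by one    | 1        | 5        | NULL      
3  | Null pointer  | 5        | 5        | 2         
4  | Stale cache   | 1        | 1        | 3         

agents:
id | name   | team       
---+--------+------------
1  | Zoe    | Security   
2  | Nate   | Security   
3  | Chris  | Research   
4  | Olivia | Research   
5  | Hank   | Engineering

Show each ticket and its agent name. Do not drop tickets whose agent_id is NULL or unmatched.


LEFT JOIN keeps every row from tickets (the left table); where agent_id has no match in agents, the agent columns become NULL. Walk through each ticket:
  - ticket 1 (Timeout error): agent_id=NULL, no match -> kept with NULL
  - ticket 2 (Off by one): agent_id=1 -> matches Zoe
  - ticket 3 (Null pointer): agent_id=5 -> matches Hank
  - ticket 4 (Stale cache): agent_id=1 -> matches Zoe
All 4 rows appear; 1 has NULL agent.

SQL:
SELECT a.title, b.name AS agent
FROM tickets a
LEFT JOIN agents b ON a.agent_id = b.id

Result:
title         | agent
--------------+------
Timeout error | NULL 
Off by one    | Zoe  
Null pointer  | Hank 
Stale cache   | Zoe  


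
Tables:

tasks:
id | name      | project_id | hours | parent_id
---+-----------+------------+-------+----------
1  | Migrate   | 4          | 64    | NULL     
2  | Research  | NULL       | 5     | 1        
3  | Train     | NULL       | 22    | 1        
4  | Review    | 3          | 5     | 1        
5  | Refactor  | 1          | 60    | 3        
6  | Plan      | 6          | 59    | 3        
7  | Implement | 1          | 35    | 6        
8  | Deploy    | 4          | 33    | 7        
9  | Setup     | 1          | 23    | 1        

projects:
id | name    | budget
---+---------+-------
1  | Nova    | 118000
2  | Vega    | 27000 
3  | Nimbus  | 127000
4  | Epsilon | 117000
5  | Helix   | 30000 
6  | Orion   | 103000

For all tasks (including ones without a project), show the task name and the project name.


LEFT JOIN keeps every row from tasks (the left table); where project_id has no match in projects, the project columns become NULL. Walk through each task:
  - task 1 (Migrate): project_id=4 -> matches Epsilon
  - task 2 (Research): project_id=NULL, no match -> kept with NULL
  - task 3 (Train): project_id=NULL, no match -> kept with NULL
  - task 4 (Review): project_id=3 -> matches Nimbus
  - task 5 (Refactor): project_id=1 -> matches Nova
  - task 6 (Plan): project_id=6 -> matches Orion
  - task 7 (Implement): project_id=1 -> matches Nova
  - task 8 (Deploy): project_id=4 -> matches Epsilon
  - task 9 (Setup): project_id=1 -> matches Nova
All 9 rows appear; 2 have NULL project.

SQL:
SELECT a.name, b.name AS project
FROM tasks a
LEFT JOIN projects b ON a.project_id = b.id

Result:
name      | project
----------+--------
Migrate   | Epsilon
Research  | NULL   
Train     | NULL   
Review    | Nimbus 
Refactor  | Nova   
Plan      | Orion  
Implement | Nova   
Deploy    | Epsilon
Setup     | Nova   


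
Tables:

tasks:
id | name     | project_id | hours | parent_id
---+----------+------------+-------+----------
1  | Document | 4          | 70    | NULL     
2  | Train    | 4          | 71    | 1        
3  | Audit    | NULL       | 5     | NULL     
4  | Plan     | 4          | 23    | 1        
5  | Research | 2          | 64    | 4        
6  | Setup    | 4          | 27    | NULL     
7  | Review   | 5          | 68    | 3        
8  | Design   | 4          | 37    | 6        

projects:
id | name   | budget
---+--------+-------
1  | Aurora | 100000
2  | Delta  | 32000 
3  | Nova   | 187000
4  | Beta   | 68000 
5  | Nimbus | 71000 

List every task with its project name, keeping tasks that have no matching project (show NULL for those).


LEFT JOIN keeps every row from tasks (the left table); where project_id has no match in projects, the project columns become NULL. Walk through each task:
  - task 1 (Document): project_id=4 -> matches Beta
  - task 2 (Train): project_id=4 -> matches Beta
  - task 3 (Audit): project_id=NULL, no match -> kept with NULL
  - task 4 (Plan): project_id=4 -> matches Beta
  - task 5 (Research): project_id=2 -> matches Delta
  - task 6 (Setup): project_id=4 -> matches Beta
  - task 7 (Review): project_id=5 -> matches Nimbus
  - task 8 (Design): project_id=4 -> matches Beta
All 8 rows appear; 1 has NULL project.

SQL:
SELECT a.name, b.name AS project
FROM tasks a
LEFT JOIN projects b ON a.project_id = b.id

Result:
name     | project
---------+--------
Document | Beta   
Train    | Beta   
Audit    | NULL   
Plan     | Beta   
Research | Delta  
Setup    | Beta   
Review   | Nimbus 
Design   | Beta   


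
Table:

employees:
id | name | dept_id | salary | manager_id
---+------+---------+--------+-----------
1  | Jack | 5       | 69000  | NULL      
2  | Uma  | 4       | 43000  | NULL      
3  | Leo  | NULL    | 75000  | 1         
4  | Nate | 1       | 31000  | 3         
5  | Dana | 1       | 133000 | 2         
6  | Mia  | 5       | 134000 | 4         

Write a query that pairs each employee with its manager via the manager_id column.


This is a self-join: employees is joined to a second copy of itself, matching each row's manager_id to another row's id. Use LEFT JOIN so rows with manager_id=NULL are kept.
  - employee 1 (Jack): manager_id=NULL -> NULL
  - employee 2 (Uma): manager_id=NULL -> NULL
  - employee 3 (Leo): manager_id=1 -> Jack
  - employee 4 (Nate): manager_id=3 -> Leo
  - employee 5 (Dana): manager_id=2 -> Uma
  - employee 6 (Mia): manager_id=4 -> Nate

SQL:
SELECT a.name AS item, b.name AS manager
FROM employees a
LEFT JOIN employees b ON a.manager_id = b.id

Result:
item | manager
-----+--------
Jack | NULL   
Uma  | NULL   
Leo  | Jack   
Nate | Leo    
Dana | Uma    
Mia  | Nate   


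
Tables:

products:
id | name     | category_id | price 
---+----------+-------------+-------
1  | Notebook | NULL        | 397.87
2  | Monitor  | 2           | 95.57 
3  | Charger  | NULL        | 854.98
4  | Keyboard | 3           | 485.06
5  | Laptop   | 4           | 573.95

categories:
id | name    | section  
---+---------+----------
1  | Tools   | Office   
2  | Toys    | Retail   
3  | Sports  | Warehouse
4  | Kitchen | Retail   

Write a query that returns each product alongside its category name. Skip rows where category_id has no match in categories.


INNER JOIN keeps only products rows whose category_id matches an id in categories. Walk through each product:
  - product 1 (Notebook): category_id=NULL, no match -> dropped
  - product 2 (Monitor): category_id=2 -> matches Toys
  - product 3 (Charger): category_id=NULL, no match -> dropped
  - product 4 (Keyboard): category_id=3 -> matches Sports
  - product 5 (Laptop): category_id=4 -> matches Kitchen
So 2 of 5 rows are dropped.

SQL:
SELECT a.name, b.name AS category
FROM products a
INNER JOIN categories b ON a.category_id = b.id

Result:
name     | category
---------+---------
Monitor  | Toys    
Keyboard | Sports  
Laptop   | Kitchen 


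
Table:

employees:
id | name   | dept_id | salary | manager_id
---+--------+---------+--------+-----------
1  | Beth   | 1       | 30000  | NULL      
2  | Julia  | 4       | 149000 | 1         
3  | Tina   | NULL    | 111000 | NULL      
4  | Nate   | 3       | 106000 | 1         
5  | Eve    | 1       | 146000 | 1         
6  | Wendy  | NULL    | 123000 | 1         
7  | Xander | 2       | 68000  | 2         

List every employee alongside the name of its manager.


This is a self-join: employees is joined to a second copy of itself, matching each row's manager_id to another row's id. Use LEFT JOIN so rows with manager_id=NULL are kept.
  - employee 1 (Beth): manager_id=NULL -> NULL
  - employee 2 (Julia): manager_id=1 -> Beth
  - employee 3 (Tina): manager_id=NULL -> NULL
  - employee 4 (Nate): manager_id=1 -> Beth
  - employee 5 (Eve): manager_id=1 -> Beth
  - employee 6 (Wendy): manager_id=1 -> Beth
  - employee 7 (Xander): manager_id=2 -> Julia

SQL:
SELECT a.name AS item, b.name AS manager
FROM employees a
LEFT JOIN employees b ON a.manager_id = b.id

Result:
item   | manager
-------+--------
Beth   | NULL   
Julia  | Beth   
Tina   | NULL   
Nate   | Beth   
Eve    | Beth   
Wendy  | Beth   
Xander | Julia  


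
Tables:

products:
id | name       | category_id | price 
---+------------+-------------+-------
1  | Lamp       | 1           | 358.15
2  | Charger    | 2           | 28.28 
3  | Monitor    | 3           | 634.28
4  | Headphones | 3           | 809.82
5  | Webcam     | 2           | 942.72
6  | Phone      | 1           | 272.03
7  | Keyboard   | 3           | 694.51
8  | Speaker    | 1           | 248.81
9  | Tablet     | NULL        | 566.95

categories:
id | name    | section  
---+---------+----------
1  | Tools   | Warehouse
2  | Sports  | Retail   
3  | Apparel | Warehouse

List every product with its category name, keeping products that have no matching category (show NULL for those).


LEFT JOIN keeps every row from products (the left table); where category_id has no match in categories, the category columns become NULL. Walk through each product:
  - product 1 (Lamp): category_id=1 -> matches Tools
  - product 2 (Charger): category_id=2 -> matches Sports
  - product 3 (Monitor): category_id=3 -> matches Apparel
  - product 4 (Headphones): category_id=3 -> matches Apparel
  - product 5 (Webcam): category_id=2 -> matches Sports
  - product 6 (Phone): category_id=1 -> matches Tools
  - product 7 (Keyboard): category_id=3 -> matches Apparel
  - product 8 (Speaker): category_id=1 -> matches Tools
  - product 9 (Tablet): category_id=NULL, no match -> kept with NULL
All 9 rows appear; 1 has NULL category.

SQL:
SELECT a.name, b.name AS category
FROM products a
LEFT JOIN categories b ON a.category_id = b.id

Result:
name       | category
-----------+---------
Lamp       | Tools   
Charger    | Sports  
Monitor    | Apparel 
Headphones | Apparel 
Webcam     | Sports  
Phone      | Tools   
Keyboard   | Apparel 
Speaker    | Tools   
Tablet     | NULL    


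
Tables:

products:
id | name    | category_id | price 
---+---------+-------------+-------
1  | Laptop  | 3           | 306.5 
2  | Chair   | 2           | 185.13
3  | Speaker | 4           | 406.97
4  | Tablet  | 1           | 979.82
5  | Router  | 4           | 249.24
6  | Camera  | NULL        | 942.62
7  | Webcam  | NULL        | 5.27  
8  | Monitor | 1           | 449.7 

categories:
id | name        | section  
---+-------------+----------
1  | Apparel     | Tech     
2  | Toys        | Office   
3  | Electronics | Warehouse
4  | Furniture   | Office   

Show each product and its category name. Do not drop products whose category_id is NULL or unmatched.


LEFT JOIN keeps every row from products (the left table); where category_id has no match in categories, the category columns become NULL. Walk through each product:
  - product 1 (Laptop): category_id=3 -> matches Electronics
  - product 2 (Chair): category_id=2 -> matches Toys
  - product 3 (Speaker): category_id=4 -> matches Furniture
  - product 4 (Tablet): category_id=1 -> matches Apparel
  - product 5 (Router): category_id=4 -> matches Furniture
  - product 6 (Camera): category_id=NULL, no match -> kept with NULL
  - product 7 (Webcam): category_id=NULL, no match -> kept with NULL
  - product 8 (Monitor): category_id=1 -> matches Apparel
All 8 rows appear; 2 have NULL category.

SQL:
SELECT a.name, b.name AS category
FROM products a
LEFT JOIN categories b ON a.category_id = b.id

Result:
name    | category   
--------+------------
Laptop  | Electronics
Chair   | Toys       
Speaker | Furniture  
Tablet  | Apparel    
Router  | Furniture  
Camera  | NULL       
Webcam  | NULL       
Monitor | Apparel    


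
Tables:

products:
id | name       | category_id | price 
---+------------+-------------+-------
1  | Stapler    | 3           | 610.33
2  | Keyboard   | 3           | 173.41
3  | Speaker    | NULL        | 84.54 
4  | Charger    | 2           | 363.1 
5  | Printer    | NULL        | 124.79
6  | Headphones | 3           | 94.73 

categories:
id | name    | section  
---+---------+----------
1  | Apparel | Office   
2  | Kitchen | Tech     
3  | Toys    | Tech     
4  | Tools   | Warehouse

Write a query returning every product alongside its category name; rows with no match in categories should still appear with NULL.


LEFT JOIN keeps every row from products (the left table); where category_id has no match in categories, the category columns become NULL. Walk through each product:
  - product 1 (Stapler): category_id=3 -> matches Toys
  - product 2 (Keyboard): category_id=3 -> matches Toys
  - product 3 (Speaker): category_id=NULL, no match -> kept with NULL
  - product 4 (Charger): category_id=2 -> matches Kitchen
  - product 5 (Printer): category_id=NULL, no match -> kept with NULL
  - product 6 (Headphones): category_id=3 -> matches Toys
All 6 rows appear; 2 have NULL category.

SQL:
SELECT a.name, b.name AS category
FROM products a
LEFT JOIN categories b ON a.category_id = b.id

Result:
name       | category
-----------+---------
Stapler    | Toys    
Keyboard   | Toys    
Speaker    | NULL    
Charger    | Kitchen 
Printer    | NULL    
Headphones | Toys    


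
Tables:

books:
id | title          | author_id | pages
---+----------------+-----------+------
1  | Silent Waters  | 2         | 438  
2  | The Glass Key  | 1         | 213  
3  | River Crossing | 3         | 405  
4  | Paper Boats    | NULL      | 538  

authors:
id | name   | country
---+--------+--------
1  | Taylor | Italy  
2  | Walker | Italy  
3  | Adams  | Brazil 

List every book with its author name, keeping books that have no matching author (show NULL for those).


LEFT JOIN keeps every row from books (the left table); where author_id has no match in authors, the author columns become NULL. Walk through each book:
  - book 1 (Silent Waters): author_id=2 -> matches Walker
  - book 2 (The Glass Key): author_id=1 -> matches Taylor
  - book 3 (River Crossing): author_id=3 -> matches Adams
  - book 4 (Paper Boats): author_id=NULL, no match -> kept with NULL
All 4 rows appear; 1 has NULL author.

SQL:
SELECT a.title, b.name AS author
FROM books a
LEFT JOIN authors b ON a.author_id = b.id

Result:
title          | author
---------------+-------
Silent Waters  | Walker
The Glass Key  | Taylor
River Crossing | Adams 
Paper Boats    | NULL  


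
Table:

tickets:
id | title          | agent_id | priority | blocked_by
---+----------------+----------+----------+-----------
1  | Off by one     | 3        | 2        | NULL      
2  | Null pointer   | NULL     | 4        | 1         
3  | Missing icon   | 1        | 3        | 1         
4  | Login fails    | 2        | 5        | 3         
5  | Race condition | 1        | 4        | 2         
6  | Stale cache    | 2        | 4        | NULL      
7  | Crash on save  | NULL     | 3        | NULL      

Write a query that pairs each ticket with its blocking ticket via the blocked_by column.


This is a self-join: tickets is joined to a second copy of itself, matching each row's blocked_by to another row's id. Use LEFT JOIN so rows with blocked_by=NULL are kept.
  - ticket 1 (Off by one): blocked_by=NULL -> NULL
  - ticket 2 (Null pointer): blocked_by=1 -> Off by one
  - ticket 3 (Missing icon): blocked_by=1 -> Off by one
  - ticket 4 (Login fails): blocked_by=3 -> Missing icon
  - ticket 5 (Race condition): blocked_by=2 -> Null pointer
  - ticket 6 (Stale cache): blocked_by=NULL -> NULL
  - ticket 7 (Crash on save): blocked_by=NULL -> NULL

SQL:
SELECT a.title AS item, b.title AS blocked_by
FROM tickets a
LEFT JOIN tickets b ON a.blocked_by = b.id

Result:
item           | blocked_by  
---------------+-------------
Off by one     | NULL        
Null pointer   | Off by one  
Missing icon   | Off by one  
Login fails    | Missing icon
Race condition | Null pointer
Stale cache    | NULL        
Crash on save  | NULL        


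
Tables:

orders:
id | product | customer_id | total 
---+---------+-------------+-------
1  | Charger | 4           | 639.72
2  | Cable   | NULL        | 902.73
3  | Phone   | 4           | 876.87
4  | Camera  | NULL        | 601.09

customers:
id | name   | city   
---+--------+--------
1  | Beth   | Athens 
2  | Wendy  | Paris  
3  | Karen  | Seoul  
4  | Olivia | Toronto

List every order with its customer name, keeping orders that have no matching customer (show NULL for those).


LEFT JOIN keeps every row from orders (the left table); where customer_id has no match in customers, the customer columns become NULL. Walk through each order:
  - order 1 (Charger): customer_id=4 -> matches Olivia
  - order 2 (Cable): customer_id=NULL, no match -> kept with NULL
  - order 3 (Phone): customer_id=4 -> matches Olivia
  - order 4 (Camera): customer_id=NULL, no match -> kept with NULL
All 4 rows appear; 2 have NULL customer.

SQL:
SELECT a.product, b.name AS customer
FROM orders a
LEFT JOIN customers b ON a.customer_id = b.id

Result:
product | customer
--------+---------
Charger | Olivia  
Cable   | NULL    
Phone   | Olivia  
Camera  | NULL    


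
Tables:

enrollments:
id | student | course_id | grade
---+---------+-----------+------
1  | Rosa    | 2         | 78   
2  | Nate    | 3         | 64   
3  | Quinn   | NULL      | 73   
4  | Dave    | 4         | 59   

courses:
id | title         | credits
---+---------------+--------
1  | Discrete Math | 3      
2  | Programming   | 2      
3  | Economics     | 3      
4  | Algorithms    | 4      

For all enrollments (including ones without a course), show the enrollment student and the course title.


LEFT JOIN keeps every row from enrollments (the left table); where course_id has no match in courses, the course columns become NULL. Walk through each enrollment:
  - enrollment 1 (Rosa): course_id=2 -> matches Programming
  - enrollment 2 (Nate): course_id=3 -> matches Economics
  - enrollment 3 (Quinn): course_id=NULL, no match -> kept with NULL
  - enrollment 4 (Dave): course_id=4 -> matches Algorithms
All 4 rows appear; 1 has NULL course.

SQL:
SELECT a.student, b.title AS course
FROM enrollments a
LEFT JOIN courses b ON a.course_id = b.id

Result:
student | course     
--------+------------
Rosa    | Programming
Nate    | Economics  
Quinn   | NULL       
Dave    | Algorithms 


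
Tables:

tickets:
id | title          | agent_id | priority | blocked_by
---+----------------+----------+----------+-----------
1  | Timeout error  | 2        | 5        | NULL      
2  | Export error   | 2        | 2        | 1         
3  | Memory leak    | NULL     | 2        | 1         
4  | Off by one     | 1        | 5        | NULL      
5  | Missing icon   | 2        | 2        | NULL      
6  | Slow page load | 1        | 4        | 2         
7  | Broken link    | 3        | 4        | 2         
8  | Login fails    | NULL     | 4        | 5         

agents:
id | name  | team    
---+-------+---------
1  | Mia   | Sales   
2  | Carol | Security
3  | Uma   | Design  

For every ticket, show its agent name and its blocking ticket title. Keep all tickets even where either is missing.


Two LEFT JOINs from the same base table tickets: one to agents via agent_id, one to tickets itself via blocked_by. Both are LEFT so every ticket is preserved.
Match against agents:
  - ticket 1 (Timeout error): agent_id=2 -> matches Carol
  - ticket 2 (Export error): agent_id=2 -> matches Carol
  - ticket 3 (Memory leak): agent_id=NULL, no match -> kept with NULL
  - ticket 4 (Off by one): agent_id=1 -> matches Mia
  - ticket 5 (Missing icon): agent_id=2 -> matches Carol
  - ticket 6 (Slow page load): agent_id=1 -> matches Mia
  - ticket 7 (Broken link): agent_id=3 -> matches Uma
  - ticket 8 (Login fails): agent_id=NULL, no match -> kept with NULL
Match against tickets (self):
  - ticket 1 (Timeout error): blocked_by=NULL -> NULL
  - ticket 2 (Export error): blocked_by=1 -> Timeout error
  - ticket 3 (Memory leak): blocked_by=1 -> Timeout error
  - ticket 4 (Off by one): blocked_by=NULL -> NULL
  - ticket 5 (Missing icon): blocked_by=NULL -> NULL
  - ticket 6 (Slow page load): blocked_by=2 -> Export error
  - ticket 7 (Broken link): blocked_by=2 -> Export error
  - ticket 8 (Login fails): blocked_by=5 -> Missing icon

SQL:
SELECT a.title, b.name AS agent, c.title AS blocked_by
FROM tickets a
LEFT JOIN agents b ON a.agent_id = b.id
LEFT JOIN tickets c ON a.blocked_by = c.id

Result:
title          | agent | blocked_by   
---------------+-------+--------------
Timeout error  | Carol | NULL         
Export error   | Carol | Timeout error
Memory leak    | NULL  | Timeout error
Off by one     | Mia   | NULL         
Missing icon   | Carol | NULL         
Slow page load | Mia   | Export error 
Broken link    | Uma   | Export error 
Login fails    | NULL  | Missing icon 
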